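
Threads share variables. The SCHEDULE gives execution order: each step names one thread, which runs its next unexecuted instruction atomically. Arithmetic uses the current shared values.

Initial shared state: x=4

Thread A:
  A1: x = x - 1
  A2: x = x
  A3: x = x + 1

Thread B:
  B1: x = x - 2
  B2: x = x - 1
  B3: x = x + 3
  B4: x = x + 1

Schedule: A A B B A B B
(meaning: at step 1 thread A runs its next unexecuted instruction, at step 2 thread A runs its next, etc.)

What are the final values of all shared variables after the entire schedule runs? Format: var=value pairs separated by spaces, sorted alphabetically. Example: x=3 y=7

Step 1: thread A executes A1 (x = x - 1). Shared: x=3. PCs: A@1 B@0
Step 2: thread A executes A2 (x = x). Shared: x=3. PCs: A@2 B@0
Step 3: thread B executes B1 (x = x - 2). Shared: x=1. PCs: A@2 B@1
Step 4: thread B executes B2 (x = x - 1). Shared: x=0. PCs: A@2 B@2
Step 5: thread A executes A3 (x = x + 1). Shared: x=1. PCs: A@3 B@2
Step 6: thread B executes B3 (x = x + 3). Shared: x=4. PCs: A@3 B@3
Step 7: thread B executes B4 (x = x + 1). Shared: x=5. PCs: A@3 B@4

Answer: x=5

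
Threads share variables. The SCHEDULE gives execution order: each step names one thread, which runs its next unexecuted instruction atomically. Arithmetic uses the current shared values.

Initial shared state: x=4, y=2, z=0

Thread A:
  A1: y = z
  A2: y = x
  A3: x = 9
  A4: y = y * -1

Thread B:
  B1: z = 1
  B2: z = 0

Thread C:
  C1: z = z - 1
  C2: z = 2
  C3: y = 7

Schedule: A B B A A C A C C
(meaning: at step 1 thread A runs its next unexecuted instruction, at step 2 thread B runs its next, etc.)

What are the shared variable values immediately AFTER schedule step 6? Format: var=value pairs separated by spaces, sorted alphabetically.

Step 1: thread A executes A1 (y = z). Shared: x=4 y=0 z=0. PCs: A@1 B@0 C@0
Step 2: thread B executes B1 (z = 1). Shared: x=4 y=0 z=1. PCs: A@1 B@1 C@0
Step 3: thread B executes B2 (z = 0). Shared: x=4 y=0 z=0. PCs: A@1 B@2 C@0
Step 4: thread A executes A2 (y = x). Shared: x=4 y=4 z=0. PCs: A@2 B@2 C@0
Step 5: thread A executes A3 (x = 9). Shared: x=9 y=4 z=0. PCs: A@3 B@2 C@0
Step 6: thread C executes C1 (z = z - 1). Shared: x=9 y=4 z=-1. PCs: A@3 B@2 C@1

Answer: x=9 y=4 z=-1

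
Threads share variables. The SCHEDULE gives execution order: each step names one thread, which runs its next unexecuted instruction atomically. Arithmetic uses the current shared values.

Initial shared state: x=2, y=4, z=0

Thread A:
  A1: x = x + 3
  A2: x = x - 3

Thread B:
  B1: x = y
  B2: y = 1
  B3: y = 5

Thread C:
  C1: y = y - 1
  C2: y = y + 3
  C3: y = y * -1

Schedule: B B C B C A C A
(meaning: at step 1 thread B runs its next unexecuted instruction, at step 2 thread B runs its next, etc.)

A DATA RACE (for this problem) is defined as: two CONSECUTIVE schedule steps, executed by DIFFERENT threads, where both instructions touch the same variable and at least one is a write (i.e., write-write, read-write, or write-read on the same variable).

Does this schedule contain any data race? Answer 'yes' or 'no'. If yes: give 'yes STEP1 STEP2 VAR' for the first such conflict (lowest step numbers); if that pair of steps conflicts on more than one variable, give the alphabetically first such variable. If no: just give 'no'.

Answer: yes 2 3 y

Derivation:
Steps 1,2: same thread (B). No race.
Steps 2,3: B(y = 1) vs C(y = y - 1). RACE on y (W-W).
Steps 3,4: C(y = y - 1) vs B(y = 5). RACE on y (W-W).
Steps 4,5: B(y = 5) vs C(y = y + 3). RACE on y (W-W).
Steps 5,6: C(r=y,w=y) vs A(r=x,w=x). No conflict.
Steps 6,7: A(r=x,w=x) vs C(r=y,w=y). No conflict.
Steps 7,8: C(r=y,w=y) vs A(r=x,w=x). No conflict.
First conflict at steps 2,3.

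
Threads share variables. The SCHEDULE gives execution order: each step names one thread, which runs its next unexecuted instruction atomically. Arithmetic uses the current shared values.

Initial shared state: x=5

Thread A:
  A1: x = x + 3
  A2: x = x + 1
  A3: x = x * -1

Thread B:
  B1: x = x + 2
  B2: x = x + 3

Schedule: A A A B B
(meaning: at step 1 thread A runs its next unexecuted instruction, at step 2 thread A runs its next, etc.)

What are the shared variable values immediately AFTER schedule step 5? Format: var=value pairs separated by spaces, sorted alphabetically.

Answer: x=-4

Derivation:
Step 1: thread A executes A1 (x = x + 3). Shared: x=8. PCs: A@1 B@0
Step 2: thread A executes A2 (x = x + 1). Shared: x=9. PCs: A@2 B@0
Step 3: thread A executes A3 (x = x * -1). Shared: x=-9. PCs: A@3 B@0
Step 4: thread B executes B1 (x = x + 2). Shared: x=-7. PCs: A@3 B@1
Step 5: thread B executes B2 (x = x + 3). Shared: x=-4. PCs: A@3 B@2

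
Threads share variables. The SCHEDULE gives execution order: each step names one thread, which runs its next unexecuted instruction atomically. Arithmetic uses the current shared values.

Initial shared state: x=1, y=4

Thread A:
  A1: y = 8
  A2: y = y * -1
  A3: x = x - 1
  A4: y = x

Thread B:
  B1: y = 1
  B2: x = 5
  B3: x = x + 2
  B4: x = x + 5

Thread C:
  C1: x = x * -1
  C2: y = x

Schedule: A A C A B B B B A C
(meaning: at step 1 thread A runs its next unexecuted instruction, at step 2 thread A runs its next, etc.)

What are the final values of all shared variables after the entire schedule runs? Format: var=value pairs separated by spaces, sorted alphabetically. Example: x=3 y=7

Answer: x=12 y=12

Derivation:
Step 1: thread A executes A1 (y = 8). Shared: x=1 y=8. PCs: A@1 B@0 C@0
Step 2: thread A executes A2 (y = y * -1). Shared: x=1 y=-8. PCs: A@2 B@0 C@0
Step 3: thread C executes C1 (x = x * -1). Shared: x=-1 y=-8. PCs: A@2 B@0 C@1
Step 4: thread A executes A3 (x = x - 1). Shared: x=-2 y=-8. PCs: A@3 B@0 C@1
Step 5: thread B executes B1 (y = 1). Shared: x=-2 y=1. PCs: A@3 B@1 C@1
Step 6: thread B executes B2 (x = 5). Shared: x=5 y=1. PCs: A@3 B@2 C@1
Step 7: thread B executes B3 (x = x + 2). Shared: x=7 y=1. PCs: A@3 B@3 C@1
Step 8: thread B executes B4 (x = x + 5). Shared: x=12 y=1. PCs: A@3 B@4 C@1
Step 9: thread A executes A4 (y = x). Shared: x=12 y=12. PCs: A@4 B@4 C@1
Step 10: thread C executes C2 (y = x). Shared: x=12 y=12. PCs: A@4 B@4 C@2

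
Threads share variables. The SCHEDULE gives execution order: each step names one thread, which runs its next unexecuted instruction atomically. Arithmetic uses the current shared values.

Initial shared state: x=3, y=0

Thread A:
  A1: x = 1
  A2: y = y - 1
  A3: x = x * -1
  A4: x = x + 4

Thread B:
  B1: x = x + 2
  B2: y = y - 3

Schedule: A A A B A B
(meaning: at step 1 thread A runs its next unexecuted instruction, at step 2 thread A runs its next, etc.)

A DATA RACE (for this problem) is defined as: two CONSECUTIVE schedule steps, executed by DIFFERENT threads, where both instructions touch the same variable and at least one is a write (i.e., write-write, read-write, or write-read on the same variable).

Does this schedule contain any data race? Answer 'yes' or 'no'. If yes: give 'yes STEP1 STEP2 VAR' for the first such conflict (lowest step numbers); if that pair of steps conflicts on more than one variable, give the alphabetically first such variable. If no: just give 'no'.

Steps 1,2: same thread (A). No race.
Steps 2,3: same thread (A). No race.
Steps 3,4: A(x = x * -1) vs B(x = x + 2). RACE on x (W-W).
Steps 4,5: B(x = x + 2) vs A(x = x + 4). RACE on x (W-W).
Steps 5,6: A(r=x,w=x) vs B(r=y,w=y). No conflict.
First conflict at steps 3,4.

Answer: yes 3 4 x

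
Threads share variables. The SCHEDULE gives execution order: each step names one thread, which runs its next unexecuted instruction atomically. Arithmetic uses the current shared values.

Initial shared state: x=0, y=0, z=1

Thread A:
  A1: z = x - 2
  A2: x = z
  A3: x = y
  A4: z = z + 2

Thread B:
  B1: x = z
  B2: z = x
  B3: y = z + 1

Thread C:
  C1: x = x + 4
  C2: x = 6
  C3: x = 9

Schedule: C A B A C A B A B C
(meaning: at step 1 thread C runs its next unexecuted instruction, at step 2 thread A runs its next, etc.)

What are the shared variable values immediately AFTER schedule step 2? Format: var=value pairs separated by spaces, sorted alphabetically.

Step 1: thread C executes C1 (x = x + 4). Shared: x=4 y=0 z=1. PCs: A@0 B@0 C@1
Step 2: thread A executes A1 (z = x - 2). Shared: x=4 y=0 z=2. PCs: A@1 B@0 C@1

Answer: x=4 y=0 z=2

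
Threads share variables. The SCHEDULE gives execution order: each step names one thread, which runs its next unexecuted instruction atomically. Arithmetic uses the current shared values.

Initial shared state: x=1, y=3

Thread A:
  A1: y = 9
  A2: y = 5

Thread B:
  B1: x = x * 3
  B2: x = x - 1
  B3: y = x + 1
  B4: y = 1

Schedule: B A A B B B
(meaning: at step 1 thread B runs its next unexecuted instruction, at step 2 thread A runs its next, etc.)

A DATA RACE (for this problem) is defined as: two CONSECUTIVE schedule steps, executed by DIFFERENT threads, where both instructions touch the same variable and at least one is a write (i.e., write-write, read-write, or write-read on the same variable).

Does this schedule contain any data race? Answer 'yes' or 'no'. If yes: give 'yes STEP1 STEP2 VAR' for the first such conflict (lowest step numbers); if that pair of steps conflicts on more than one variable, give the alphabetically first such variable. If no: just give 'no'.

Answer: no

Derivation:
Steps 1,2: B(r=x,w=x) vs A(r=-,w=y). No conflict.
Steps 2,3: same thread (A). No race.
Steps 3,4: A(r=-,w=y) vs B(r=x,w=x). No conflict.
Steps 4,5: same thread (B). No race.
Steps 5,6: same thread (B). No race.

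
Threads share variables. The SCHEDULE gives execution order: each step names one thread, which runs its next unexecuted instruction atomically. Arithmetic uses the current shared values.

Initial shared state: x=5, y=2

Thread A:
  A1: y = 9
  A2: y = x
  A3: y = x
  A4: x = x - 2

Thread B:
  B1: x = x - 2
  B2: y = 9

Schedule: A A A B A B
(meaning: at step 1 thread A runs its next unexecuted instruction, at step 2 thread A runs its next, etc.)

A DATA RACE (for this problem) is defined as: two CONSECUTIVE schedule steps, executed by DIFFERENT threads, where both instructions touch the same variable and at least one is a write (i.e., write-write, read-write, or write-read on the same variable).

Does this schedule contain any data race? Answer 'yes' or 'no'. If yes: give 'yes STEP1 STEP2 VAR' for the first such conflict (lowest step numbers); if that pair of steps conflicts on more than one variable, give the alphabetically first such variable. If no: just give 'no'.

Answer: yes 3 4 x

Derivation:
Steps 1,2: same thread (A). No race.
Steps 2,3: same thread (A). No race.
Steps 3,4: A(y = x) vs B(x = x - 2). RACE on x (R-W).
Steps 4,5: B(x = x - 2) vs A(x = x - 2). RACE on x (W-W).
Steps 5,6: A(r=x,w=x) vs B(r=-,w=y). No conflict.
First conflict at steps 3,4.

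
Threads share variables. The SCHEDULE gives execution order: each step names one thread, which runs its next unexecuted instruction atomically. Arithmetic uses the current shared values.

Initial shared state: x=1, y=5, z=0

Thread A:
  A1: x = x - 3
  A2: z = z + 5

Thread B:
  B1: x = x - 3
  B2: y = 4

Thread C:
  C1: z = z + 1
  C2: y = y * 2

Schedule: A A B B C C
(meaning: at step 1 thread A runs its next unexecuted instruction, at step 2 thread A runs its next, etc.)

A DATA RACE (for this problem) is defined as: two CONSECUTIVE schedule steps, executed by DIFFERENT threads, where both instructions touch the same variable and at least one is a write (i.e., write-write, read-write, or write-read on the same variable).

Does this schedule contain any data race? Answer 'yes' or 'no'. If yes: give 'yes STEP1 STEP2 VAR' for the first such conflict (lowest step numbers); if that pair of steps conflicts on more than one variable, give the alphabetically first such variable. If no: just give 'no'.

Answer: no

Derivation:
Steps 1,2: same thread (A). No race.
Steps 2,3: A(r=z,w=z) vs B(r=x,w=x). No conflict.
Steps 3,4: same thread (B). No race.
Steps 4,5: B(r=-,w=y) vs C(r=z,w=z). No conflict.
Steps 5,6: same thread (C). No race.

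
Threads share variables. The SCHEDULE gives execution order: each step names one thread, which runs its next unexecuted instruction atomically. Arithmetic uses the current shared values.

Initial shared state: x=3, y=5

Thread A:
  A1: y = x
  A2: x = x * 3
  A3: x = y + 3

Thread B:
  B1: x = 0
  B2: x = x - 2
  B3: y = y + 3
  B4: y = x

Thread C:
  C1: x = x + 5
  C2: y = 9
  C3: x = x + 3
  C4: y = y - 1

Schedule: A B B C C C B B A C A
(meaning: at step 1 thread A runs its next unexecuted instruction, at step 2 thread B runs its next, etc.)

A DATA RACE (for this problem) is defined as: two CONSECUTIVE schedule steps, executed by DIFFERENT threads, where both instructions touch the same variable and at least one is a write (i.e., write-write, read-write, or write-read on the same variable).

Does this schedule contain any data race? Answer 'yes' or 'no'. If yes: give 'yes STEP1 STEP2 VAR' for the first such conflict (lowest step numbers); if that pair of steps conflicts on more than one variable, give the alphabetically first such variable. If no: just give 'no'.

Steps 1,2: A(y = x) vs B(x = 0). RACE on x (R-W).
Steps 2,3: same thread (B). No race.
Steps 3,4: B(x = x - 2) vs C(x = x + 5). RACE on x (W-W).
Steps 4,5: same thread (C). No race.
Steps 5,6: same thread (C). No race.
Steps 6,7: C(r=x,w=x) vs B(r=y,w=y). No conflict.
Steps 7,8: same thread (B). No race.
Steps 8,9: B(y = x) vs A(x = x * 3). RACE on x (R-W).
Steps 9,10: A(r=x,w=x) vs C(r=y,w=y). No conflict.
Steps 10,11: C(y = y - 1) vs A(x = y + 3). RACE on y (W-R).
First conflict at steps 1,2.

Answer: yes 1 2 x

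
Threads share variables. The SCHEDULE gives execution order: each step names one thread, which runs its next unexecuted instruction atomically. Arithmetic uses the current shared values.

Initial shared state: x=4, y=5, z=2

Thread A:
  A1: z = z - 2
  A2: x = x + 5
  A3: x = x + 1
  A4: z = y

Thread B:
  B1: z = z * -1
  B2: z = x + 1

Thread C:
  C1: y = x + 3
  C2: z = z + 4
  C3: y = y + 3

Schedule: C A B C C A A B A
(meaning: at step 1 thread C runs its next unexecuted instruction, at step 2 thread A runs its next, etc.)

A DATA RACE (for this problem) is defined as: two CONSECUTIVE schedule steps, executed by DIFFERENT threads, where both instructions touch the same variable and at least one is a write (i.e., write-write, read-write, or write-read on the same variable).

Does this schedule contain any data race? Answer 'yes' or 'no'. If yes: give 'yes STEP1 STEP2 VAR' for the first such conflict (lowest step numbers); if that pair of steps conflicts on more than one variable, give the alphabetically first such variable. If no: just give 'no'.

Answer: yes 2 3 z

Derivation:
Steps 1,2: C(r=x,w=y) vs A(r=z,w=z). No conflict.
Steps 2,3: A(z = z - 2) vs B(z = z * -1). RACE on z (W-W).
Steps 3,4: B(z = z * -1) vs C(z = z + 4). RACE on z (W-W).
Steps 4,5: same thread (C). No race.
Steps 5,6: C(r=y,w=y) vs A(r=x,w=x). No conflict.
Steps 6,7: same thread (A). No race.
Steps 7,8: A(x = x + 1) vs B(z = x + 1). RACE on x (W-R).
Steps 8,9: B(z = x + 1) vs A(z = y). RACE on z (W-W).
First conflict at steps 2,3.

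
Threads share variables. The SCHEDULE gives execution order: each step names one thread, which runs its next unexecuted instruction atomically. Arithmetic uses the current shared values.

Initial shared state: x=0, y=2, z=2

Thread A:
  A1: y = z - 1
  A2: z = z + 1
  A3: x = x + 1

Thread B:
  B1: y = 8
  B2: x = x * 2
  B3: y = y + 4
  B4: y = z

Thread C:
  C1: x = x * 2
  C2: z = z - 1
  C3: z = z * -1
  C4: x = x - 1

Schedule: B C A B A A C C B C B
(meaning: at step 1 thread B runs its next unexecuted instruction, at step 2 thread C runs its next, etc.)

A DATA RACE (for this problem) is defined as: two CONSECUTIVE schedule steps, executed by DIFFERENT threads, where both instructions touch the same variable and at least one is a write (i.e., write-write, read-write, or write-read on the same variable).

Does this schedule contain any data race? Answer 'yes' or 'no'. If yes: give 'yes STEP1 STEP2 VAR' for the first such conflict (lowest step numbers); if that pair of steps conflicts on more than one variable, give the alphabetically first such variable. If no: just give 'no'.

Answer: no

Derivation:
Steps 1,2: B(r=-,w=y) vs C(r=x,w=x). No conflict.
Steps 2,3: C(r=x,w=x) vs A(r=z,w=y). No conflict.
Steps 3,4: A(r=z,w=y) vs B(r=x,w=x). No conflict.
Steps 4,5: B(r=x,w=x) vs A(r=z,w=z). No conflict.
Steps 5,6: same thread (A). No race.
Steps 6,7: A(r=x,w=x) vs C(r=z,w=z). No conflict.
Steps 7,8: same thread (C). No race.
Steps 8,9: C(r=z,w=z) vs B(r=y,w=y). No conflict.
Steps 9,10: B(r=y,w=y) vs C(r=x,w=x). No conflict.
Steps 10,11: C(r=x,w=x) vs B(r=z,w=y). No conflict.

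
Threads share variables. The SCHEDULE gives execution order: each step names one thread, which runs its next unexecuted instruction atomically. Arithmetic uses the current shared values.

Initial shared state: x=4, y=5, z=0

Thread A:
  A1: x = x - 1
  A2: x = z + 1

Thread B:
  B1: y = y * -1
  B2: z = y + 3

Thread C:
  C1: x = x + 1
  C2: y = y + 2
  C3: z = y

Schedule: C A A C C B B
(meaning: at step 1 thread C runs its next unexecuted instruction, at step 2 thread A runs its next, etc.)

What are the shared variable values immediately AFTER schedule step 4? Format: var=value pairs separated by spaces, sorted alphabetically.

Answer: x=1 y=7 z=0

Derivation:
Step 1: thread C executes C1 (x = x + 1). Shared: x=5 y=5 z=0. PCs: A@0 B@0 C@1
Step 2: thread A executes A1 (x = x - 1). Shared: x=4 y=5 z=0. PCs: A@1 B@0 C@1
Step 3: thread A executes A2 (x = z + 1). Shared: x=1 y=5 z=0. PCs: A@2 B@0 C@1
Step 4: thread C executes C2 (y = y + 2). Shared: x=1 y=7 z=0. PCs: A@2 B@0 C@2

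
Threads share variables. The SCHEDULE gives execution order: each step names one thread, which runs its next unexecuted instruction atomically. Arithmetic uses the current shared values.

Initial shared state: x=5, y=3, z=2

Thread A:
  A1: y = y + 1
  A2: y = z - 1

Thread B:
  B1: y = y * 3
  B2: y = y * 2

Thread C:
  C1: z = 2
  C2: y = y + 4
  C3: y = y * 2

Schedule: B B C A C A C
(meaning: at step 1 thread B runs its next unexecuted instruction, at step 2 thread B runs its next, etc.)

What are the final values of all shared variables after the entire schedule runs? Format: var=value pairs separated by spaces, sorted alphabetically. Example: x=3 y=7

Step 1: thread B executes B1 (y = y * 3). Shared: x=5 y=9 z=2. PCs: A@0 B@1 C@0
Step 2: thread B executes B2 (y = y * 2). Shared: x=5 y=18 z=2. PCs: A@0 B@2 C@0
Step 3: thread C executes C1 (z = 2). Shared: x=5 y=18 z=2. PCs: A@0 B@2 C@1
Step 4: thread A executes A1 (y = y + 1). Shared: x=5 y=19 z=2. PCs: A@1 B@2 C@1
Step 5: thread C executes C2 (y = y + 4). Shared: x=5 y=23 z=2. PCs: A@1 B@2 C@2
Step 6: thread A executes A2 (y = z - 1). Shared: x=5 y=1 z=2. PCs: A@2 B@2 C@2
Step 7: thread C executes C3 (y = y * 2). Shared: x=5 y=2 z=2. PCs: A@2 B@2 C@3

Answer: x=5 y=2 z=2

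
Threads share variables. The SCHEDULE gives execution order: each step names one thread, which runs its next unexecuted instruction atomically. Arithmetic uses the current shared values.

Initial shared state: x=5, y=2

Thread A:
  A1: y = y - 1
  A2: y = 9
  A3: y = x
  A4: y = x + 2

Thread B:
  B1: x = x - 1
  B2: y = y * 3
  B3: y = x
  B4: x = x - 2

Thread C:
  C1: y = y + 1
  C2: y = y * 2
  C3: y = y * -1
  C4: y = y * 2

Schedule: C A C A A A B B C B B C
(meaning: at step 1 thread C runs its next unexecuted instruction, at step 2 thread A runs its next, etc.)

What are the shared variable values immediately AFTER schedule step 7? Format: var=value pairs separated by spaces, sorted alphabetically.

Step 1: thread C executes C1 (y = y + 1). Shared: x=5 y=3. PCs: A@0 B@0 C@1
Step 2: thread A executes A1 (y = y - 1). Shared: x=5 y=2. PCs: A@1 B@0 C@1
Step 3: thread C executes C2 (y = y * 2). Shared: x=5 y=4. PCs: A@1 B@0 C@2
Step 4: thread A executes A2 (y = 9). Shared: x=5 y=9. PCs: A@2 B@0 C@2
Step 5: thread A executes A3 (y = x). Shared: x=5 y=5. PCs: A@3 B@0 C@2
Step 6: thread A executes A4 (y = x + 2). Shared: x=5 y=7. PCs: A@4 B@0 C@2
Step 7: thread B executes B1 (x = x - 1). Shared: x=4 y=7. PCs: A@4 B@1 C@2

Answer: x=4 y=7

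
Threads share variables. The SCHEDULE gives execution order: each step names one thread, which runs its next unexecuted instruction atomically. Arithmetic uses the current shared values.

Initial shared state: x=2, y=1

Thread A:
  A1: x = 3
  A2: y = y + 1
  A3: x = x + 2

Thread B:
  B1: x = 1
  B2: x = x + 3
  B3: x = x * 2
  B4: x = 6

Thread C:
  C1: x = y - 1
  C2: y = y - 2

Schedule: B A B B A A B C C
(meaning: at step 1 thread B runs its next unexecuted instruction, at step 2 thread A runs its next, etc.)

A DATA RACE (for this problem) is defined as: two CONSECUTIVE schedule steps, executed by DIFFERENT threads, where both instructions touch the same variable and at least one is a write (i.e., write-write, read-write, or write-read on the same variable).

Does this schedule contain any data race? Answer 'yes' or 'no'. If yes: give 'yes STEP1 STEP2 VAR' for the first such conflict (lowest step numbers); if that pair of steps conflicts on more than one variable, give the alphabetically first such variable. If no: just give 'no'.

Steps 1,2: B(x = 1) vs A(x = 3). RACE on x (W-W).
Steps 2,3: A(x = 3) vs B(x = x + 3). RACE on x (W-W).
Steps 3,4: same thread (B). No race.
Steps 4,5: B(r=x,w=x) vs A(r=y,w=y). No conflict.
Steps 5,6: same thread (A). No race.
Steps 6,7: A(x = x + 2) vs B(x = 6). RACE on x (W-W).
Steps 7,8: B(x = 6) vs C(x = y - 1). RACE on x (W-W).
Steps 8,9: same thread (C). No race.
First conflict at steps 1,2.

Answer: yes 1 2 x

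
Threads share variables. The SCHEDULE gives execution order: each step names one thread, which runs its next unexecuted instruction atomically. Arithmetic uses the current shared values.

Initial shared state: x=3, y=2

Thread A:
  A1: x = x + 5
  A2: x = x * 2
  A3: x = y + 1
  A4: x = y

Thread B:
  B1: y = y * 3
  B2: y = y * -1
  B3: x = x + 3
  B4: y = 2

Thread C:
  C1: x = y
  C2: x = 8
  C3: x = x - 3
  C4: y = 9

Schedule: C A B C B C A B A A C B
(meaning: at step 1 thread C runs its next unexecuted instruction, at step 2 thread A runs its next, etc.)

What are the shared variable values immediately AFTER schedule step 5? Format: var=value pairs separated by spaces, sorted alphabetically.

Answer: x=8 y=-6

Derivation:
Step 1: thread C executes C1 (x = y). Shared: x=2 y=2. PCs: A@0 B@0 C@1
Step 2: thread A executes A1 (x = x + 5). Shared: x=7 y=2. PCs: A@1 B@0 C@1
Step 3: thread B executes B1 (y = y * 3). Shared: x=7 y=6. PCs: A@1 B@1 C@1
Step 4: thread C executes C2 (x = 8). Shared: x=8 y=6. PCs: A@1 B@1 C@2
Step 5: thread B executes B2 (y = y * -1). Shared: x=8 y=-6. PCs: A@1 B@2 C@2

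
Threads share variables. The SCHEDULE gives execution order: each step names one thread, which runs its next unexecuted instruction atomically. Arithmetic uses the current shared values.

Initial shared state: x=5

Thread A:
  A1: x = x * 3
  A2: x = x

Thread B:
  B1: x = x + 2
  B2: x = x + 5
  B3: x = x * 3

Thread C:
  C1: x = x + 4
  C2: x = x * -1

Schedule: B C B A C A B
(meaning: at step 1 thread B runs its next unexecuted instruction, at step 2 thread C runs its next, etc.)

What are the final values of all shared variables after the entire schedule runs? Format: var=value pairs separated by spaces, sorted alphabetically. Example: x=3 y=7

Answer: x=-144

Derivation:
Step 1: thread B executes B1 (x = x + 2). Shared: x=7. PCs: A@0 B@1 C@0
Step 2: thread C executes C1 (x = x + 4). Shared: x=11. PCs: A@0 B@1 C@1
Step 3: thread B executes B2 (x = x + 5). Shared: x=16. PCs: A@0 B@2 C@1
Step 4: thread A executes A1 (x = x * 3). Shared: x=48. PCs: A@1 B@2 C@1
Step 5: thread C executes C2 (x = x * -1). Shared: x=-48. PCs: A@1 B@2 C@2
Step 6: thread A executes A2 (x = x). Shared: x=-48. PCs: A@2 B@2 C@2
Step 7: thread B executes B3 (x = x * 3). Shared: x=-144. PCs: A@2 B@3 C@2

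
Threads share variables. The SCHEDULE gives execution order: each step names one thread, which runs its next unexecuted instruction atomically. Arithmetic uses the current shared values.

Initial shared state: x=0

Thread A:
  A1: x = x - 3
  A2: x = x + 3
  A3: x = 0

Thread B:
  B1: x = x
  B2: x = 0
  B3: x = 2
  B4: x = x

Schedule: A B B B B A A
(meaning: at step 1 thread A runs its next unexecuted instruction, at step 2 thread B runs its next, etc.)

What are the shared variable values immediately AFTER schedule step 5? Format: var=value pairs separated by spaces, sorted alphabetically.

Answer: x=2

Derivation:
Step 1: thread A executes A1 (x = x - 3). Shared: x=-3. PCs: A@1 B@0
Step 2: thread B executes B1 (x = x). Shared: x=-3. PCs: A@1 B@1
Step 3: thread B executes B2 (x = 0). Shared: x=0. PCs: A@1 B@2
Step 4: thread B executes B3 (x = 2). Shared: x=2. PCs: A@1 B@3
Step 5: thread B executes B4 (x = x). Shared: x=2. PCs: A@1 B@4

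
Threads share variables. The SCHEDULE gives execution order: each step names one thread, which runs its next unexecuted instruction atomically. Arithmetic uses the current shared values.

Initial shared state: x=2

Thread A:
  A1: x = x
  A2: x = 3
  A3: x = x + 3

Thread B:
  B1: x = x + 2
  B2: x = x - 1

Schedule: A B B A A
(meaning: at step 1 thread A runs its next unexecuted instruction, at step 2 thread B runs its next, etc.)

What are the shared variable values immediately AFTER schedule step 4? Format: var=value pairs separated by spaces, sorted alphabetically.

Step 1: thread A executes A1 (x = x). Shared: x=2. PCs: A@1 B@0
Step 2: thread B executes B1 (x = x + 2). Shared: x=4. PCs: A@1 B@1
Step 3: thread B executes B2 (x = x - 1). Shared: x=3. PCs: A@1 B@2
Step 4: thread A executes A2 (x = 3). Shared: x=3. PCs: A@2 B@2

Answer: x=3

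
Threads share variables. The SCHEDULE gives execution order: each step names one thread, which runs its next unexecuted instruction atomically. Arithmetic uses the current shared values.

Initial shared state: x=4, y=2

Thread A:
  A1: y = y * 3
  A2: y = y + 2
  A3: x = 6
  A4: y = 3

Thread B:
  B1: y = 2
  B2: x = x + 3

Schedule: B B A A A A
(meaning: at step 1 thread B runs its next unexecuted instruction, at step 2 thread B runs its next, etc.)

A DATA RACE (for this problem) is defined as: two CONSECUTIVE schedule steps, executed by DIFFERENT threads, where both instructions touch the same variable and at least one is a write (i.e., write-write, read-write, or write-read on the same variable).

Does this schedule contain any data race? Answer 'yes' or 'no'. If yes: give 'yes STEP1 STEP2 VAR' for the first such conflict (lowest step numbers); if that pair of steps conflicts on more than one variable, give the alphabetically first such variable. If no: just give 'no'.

Answer: no

Derivation:
Steps 1,2: same thread (B). No race.
Steps 2,3: B(r=x,w=x) vs A(r=y,w=y). No conflict.
Steps 3,4: same thread (A). No race.
Steps 4,5: same thread (A). No race.
Steps 5,6: same thread (A). No race.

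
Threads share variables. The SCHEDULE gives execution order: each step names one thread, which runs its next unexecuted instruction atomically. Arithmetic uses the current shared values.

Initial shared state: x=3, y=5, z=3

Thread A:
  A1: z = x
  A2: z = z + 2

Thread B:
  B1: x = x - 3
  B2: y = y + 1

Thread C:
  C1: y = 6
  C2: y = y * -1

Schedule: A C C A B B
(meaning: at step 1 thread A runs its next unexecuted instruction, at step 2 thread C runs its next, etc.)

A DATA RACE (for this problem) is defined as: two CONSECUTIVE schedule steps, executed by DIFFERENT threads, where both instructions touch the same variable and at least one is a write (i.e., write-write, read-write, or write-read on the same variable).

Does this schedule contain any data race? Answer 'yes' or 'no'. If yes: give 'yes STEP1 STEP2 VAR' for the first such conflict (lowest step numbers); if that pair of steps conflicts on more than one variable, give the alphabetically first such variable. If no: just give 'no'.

Answer: no

Derivation:
Steps 1,2: A(r=x,w=z) vs C(r=-,w=y). No conflict.
Steps 2,3: same thread (C). No race.
Steps 3,4: C(r=y,w=y) vs A(r=z,w=z). No conflict.
Steps 4,5: A(r=z,w=z) vs B(r=x,w=x). No conflict.
Steps 5,6: same thread (B). No race.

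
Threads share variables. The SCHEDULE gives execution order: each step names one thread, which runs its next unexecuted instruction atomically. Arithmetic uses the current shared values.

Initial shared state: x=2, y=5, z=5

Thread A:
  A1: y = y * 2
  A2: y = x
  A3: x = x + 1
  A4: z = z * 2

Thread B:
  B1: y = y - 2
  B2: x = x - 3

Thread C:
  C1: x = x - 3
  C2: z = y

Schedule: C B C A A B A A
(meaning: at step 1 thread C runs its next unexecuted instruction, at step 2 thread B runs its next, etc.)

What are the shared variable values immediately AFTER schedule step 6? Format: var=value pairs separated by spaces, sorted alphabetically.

Answer: x=-4 y=-1 z=3

Derivation:
Step 1: thread C executes C1 (x = x - 3). Shared: x=-1 y=5 z=5. PCs: A@0 B@0 C@1
Step 2: thread B executes B1 (y = y - 2). Shared: x=-1 y=3 z=5. PCs: A@0 B@1 C@1
Step 3: thread C executes C2 (z = y). Shared: x=-1 y=3 z=3. PCs: A@0 B@1 C@2
Step 4: thread A executes A1 (y = y * 2). Shared: x=-1 y=6 z=3. PCs: A@1 B@1 C@2
Step 5: thread A executes A2 (y = x). Shared: x=-1 y=-1 z=3. PCs: A@2 B@1 C@2
Step 6: thread B executes B2 (x = x - 3). Shared: x=-4 y=-1 z=3. PCs: A@2 B@2 C@2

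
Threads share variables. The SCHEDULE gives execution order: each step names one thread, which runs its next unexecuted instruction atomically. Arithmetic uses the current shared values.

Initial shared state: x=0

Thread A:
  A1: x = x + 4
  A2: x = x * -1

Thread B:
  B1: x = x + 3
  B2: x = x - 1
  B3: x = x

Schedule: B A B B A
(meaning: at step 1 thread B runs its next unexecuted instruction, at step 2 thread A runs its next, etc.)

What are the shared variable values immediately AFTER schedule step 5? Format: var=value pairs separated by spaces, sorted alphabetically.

Step 1: thread B executes B1 (x = x + 3). Shared: x=3. PCs: A@0 B@1
Step 2: thread A executes A1 (x = x + 4). Shared: x=7. PCs: A@1 B@1
Step 3: thread B executes B2 (x = x - 1). Shared: x=6. PCs: A@1 B@2
Step 4: thread B executes B3 (x = x). Shared: x=6. PCs: A@1 B@3
Step 5: thread A executes A2 (x = x * -1). Shared: x=-6. PCs: A@2 B@3

Answer: x=-6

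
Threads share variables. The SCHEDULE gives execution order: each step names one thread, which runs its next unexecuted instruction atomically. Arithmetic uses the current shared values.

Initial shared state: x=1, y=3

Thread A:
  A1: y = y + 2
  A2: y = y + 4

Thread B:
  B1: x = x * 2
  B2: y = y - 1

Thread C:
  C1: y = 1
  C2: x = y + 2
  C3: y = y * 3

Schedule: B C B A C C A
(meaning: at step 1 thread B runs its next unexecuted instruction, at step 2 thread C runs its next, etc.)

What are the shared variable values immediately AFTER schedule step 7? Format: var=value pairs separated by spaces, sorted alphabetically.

Step 1: thread B executes B1 (x = x * 2). Shared: x=2 y=3. PCs: A@0 B@1 C@0
Step 2: thread C executes C1 (y = 1). Shared: x=2 y=1. PCs: A@0 B@1 C@1
Step 3: thread B executes B2 (y = y - 1). Shared: x=2 y=0. PCs: A@0 B@2 C@1
Step 4: thread A executes A1 (y = y + 2). Shared: x=2 y=2. PCs: A@1 B@2 C@1
Step 5: thread C executes C2 (x = y + 2). Shared: x=4 y=2. PCs: A@1 B@2 C@2
Step 6: thread C executes C3 (y = y * 3). Shared: x=4 y=6. PCs: A@1 B@2 C@3
Step 7: thread A executes A2 (y = y + 4). Shared: x=4 y=10. PCs: A@2 B@2 C@3

Answer: x=4 y=10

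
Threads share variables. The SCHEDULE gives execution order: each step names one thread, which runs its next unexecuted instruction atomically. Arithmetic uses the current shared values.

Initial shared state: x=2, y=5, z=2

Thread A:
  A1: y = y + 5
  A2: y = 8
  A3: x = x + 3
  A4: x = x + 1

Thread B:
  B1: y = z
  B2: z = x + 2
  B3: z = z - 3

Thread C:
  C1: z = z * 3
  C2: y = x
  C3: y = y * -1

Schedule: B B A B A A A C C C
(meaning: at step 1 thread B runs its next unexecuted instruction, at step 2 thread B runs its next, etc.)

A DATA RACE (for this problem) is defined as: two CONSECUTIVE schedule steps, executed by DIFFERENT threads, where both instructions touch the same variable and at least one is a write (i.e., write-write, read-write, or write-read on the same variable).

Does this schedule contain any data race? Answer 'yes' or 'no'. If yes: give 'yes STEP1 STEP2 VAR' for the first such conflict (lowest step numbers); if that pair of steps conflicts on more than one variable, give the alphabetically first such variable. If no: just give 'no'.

Steps 1,2: same thread (B). No race.
Steps 2,3: B(r=x,w=z) vs A(r=y,w=y). No conflict.
Steps 3,4: A(r=y,w=y) vs B(r=z,w=z). No conflict.
Steps 4,5: B(r=z,w=z) vs A(r=-,w=y). No conflict.
Steps 5,6: same thread (A). No race.
Steps 6,7: same thread (A). No race.
Steps 7,8: A(r=x,w=x) vs C(r=z,w=z). No conflict.
Steps 8,9: same thread (C). No race.
Steps 9,10: same thread (C). No race.

Answer: no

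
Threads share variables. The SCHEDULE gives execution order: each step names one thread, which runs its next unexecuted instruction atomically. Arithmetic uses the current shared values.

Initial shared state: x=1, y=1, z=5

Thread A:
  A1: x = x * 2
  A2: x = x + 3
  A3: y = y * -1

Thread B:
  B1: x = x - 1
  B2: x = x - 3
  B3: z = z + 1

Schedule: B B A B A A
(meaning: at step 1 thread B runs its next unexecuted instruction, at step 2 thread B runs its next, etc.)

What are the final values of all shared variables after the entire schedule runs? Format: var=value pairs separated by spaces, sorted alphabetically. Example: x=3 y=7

Step 1: thread B executes B1 (x = x - 1). Shared: x=0 y=1 z=5. PCs: A@0 B@1
Step 2: thread B executes B2 (x = x - 3). Shared: x=-3 y=1 z=5. PCs: A@0 B@2
Step 3: thread A executes A1 (x = x * 2). Shared: x=-6 y=1 z=5. PCs: A@1 B@2
Step 4: thread B executes B3 (z = z + 1). Shared: x=-6 y=1 z=6. PCs: A@1 B@3
Step 5: thread A executes A2 (x = x + 3). Shared: x=-3 y=1 z=6. PCs: A@2 B@3
Step 6: thread A executes A3 (y = y * -1). Shared: x=-3 y=-1 z=6. PCs: A@3 B@3

Answer: x=-3 y=-1 z=6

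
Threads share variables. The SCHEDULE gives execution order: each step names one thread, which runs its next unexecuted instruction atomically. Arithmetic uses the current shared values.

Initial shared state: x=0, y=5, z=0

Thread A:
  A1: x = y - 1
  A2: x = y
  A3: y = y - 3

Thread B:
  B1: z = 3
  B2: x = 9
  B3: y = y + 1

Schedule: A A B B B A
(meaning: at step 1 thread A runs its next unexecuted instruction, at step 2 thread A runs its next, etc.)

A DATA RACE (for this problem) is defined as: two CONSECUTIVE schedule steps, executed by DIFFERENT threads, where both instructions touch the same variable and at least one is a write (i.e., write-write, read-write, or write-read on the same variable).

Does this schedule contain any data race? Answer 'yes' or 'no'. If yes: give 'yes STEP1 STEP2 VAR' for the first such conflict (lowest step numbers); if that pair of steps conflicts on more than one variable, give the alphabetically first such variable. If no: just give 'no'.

Steps 1,2: same thread (A). No race.
Steps 2,3: A(r=y,w=x) vs B(r=-,w=z). No conflict.
Steps 3,4: same thread (B). No race.
Steps 4,5: same thread (B). No race.
Steps 5,6: B(y = y + 1) vs A(y = y - 3). RACE on y (W-W).
First conflict at steps 5,6.

Answer: yes 5 6 y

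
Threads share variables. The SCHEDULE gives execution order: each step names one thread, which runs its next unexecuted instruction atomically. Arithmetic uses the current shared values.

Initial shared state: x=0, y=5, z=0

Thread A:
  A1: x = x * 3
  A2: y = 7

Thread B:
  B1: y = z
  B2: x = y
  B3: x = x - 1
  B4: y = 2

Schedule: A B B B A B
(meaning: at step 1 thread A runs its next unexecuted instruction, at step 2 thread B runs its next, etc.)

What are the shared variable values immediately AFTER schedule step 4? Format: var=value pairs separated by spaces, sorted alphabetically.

Step 1: thread A executes A1 (x = x * 3). Shared: x=0 y=5 z=0. PCs: A@1 B@0
Step 2: thread B executes B1 (y = z). Shared: x=0 y=0 z=0. PCs: A@1 B@1
Step 3: thread B executes B2 (x = y). Shared: x=0 y=0 z=0. PCs: A@1 B@2
Step 4: thread B executes B3 (x = x - 1). Shared: x=-1 y=0 z=0. PCs: A@1 B@3

Answer: x=-1 y=0 z=0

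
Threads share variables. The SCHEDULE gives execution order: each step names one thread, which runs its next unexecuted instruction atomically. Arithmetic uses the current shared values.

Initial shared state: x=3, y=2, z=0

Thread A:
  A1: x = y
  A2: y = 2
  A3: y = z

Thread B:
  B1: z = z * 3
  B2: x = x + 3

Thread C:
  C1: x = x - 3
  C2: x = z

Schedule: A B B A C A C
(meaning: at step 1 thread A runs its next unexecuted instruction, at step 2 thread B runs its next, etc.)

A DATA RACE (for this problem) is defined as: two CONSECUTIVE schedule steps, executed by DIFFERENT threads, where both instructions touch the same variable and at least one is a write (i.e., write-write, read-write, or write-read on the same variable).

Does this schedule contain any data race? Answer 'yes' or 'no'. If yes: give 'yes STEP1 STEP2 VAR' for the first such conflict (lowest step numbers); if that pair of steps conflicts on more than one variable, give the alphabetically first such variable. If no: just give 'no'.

Answer: no

Derivation:
Steps 1,2: A(r=y,w=x) vs B(r=z,w=z). No conflict.
Steps 2,3: same thread (B). No race.
Steps 3,4: B(r=x,w=x) vs A(r=-,w=y). No conflict.
Steps 4,5: A(r=-,w=y) vs C(r=x,w=x). No conflict.
Steps 5,6: C(r=x,w=x) vs A(r=z,w=y). No conflict.
Steps 6,7: A(r=z,w=y) vs C(r=z,w=x). No conflict.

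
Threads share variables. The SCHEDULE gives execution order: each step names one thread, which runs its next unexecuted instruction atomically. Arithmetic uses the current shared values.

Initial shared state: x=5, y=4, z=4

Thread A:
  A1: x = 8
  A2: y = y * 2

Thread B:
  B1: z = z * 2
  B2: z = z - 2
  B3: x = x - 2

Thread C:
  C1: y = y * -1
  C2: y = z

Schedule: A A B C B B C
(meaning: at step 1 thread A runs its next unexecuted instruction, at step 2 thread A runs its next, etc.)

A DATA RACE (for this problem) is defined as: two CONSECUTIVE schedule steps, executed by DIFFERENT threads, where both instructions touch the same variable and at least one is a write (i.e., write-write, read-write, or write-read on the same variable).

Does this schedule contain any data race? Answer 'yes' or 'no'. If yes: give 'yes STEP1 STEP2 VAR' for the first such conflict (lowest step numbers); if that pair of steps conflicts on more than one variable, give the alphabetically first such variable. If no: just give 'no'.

Steps 1,2: same thread (A). No race.
Steps 2,3: A(r=y,w=y) vs B(r=z,w=z). No conflict.
Steps 3,4: B(r=z,w=z) vs C(r=y,w=y). No conflict.
Steps 4,5: C(r=y,w=y) vs B(r=z,w=z). No conflict.
Steps 5,6: same thread (B). No race.
Steps 6,7: B(r=x,w=x) vs C(r=z,w=y). No conflict.

Answer: no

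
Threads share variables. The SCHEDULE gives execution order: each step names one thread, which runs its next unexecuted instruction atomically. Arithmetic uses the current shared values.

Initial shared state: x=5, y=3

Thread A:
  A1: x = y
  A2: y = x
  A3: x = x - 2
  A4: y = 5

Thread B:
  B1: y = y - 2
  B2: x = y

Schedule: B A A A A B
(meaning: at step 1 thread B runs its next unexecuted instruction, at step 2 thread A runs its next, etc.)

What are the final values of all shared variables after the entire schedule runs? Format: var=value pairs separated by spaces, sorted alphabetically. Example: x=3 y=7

Answer: x=5 y=5

Derivation:
Step 1: thread B executes B1 (y = y - 2). Shared: x=5 y=1. PCs: A@0 B@1
Step 2: thread A executes A1 (x = y). Shared: x=1 y=1. PCs: A@1 B@1
Step 3: thread A executes A2 (y = x). Shared: x=1 y=1. PCs: A@2 B@1
Step 4: thread A executes A3 (x = x - 2). Shared: x=-1 y=1. PCs: A@3 B@1
Step 5: thread A executes A4 (y = 5). Shared: x=-1 y=5. PCs: A@4 B@1
Step 6: thread B executes B2 (x = y). Shared: x=5 y=5. PCs: A@4 B@2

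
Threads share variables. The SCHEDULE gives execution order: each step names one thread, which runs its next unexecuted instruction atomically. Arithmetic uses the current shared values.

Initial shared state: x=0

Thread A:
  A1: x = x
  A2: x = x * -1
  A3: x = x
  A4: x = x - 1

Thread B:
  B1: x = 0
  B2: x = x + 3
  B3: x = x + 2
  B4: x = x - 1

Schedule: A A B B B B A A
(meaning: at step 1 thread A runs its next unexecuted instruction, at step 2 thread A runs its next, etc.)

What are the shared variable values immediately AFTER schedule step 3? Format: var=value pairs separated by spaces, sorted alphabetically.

Answer: x=0

Derivation:
Step 1: thread A executes A1 (x = x). Shared: x=0. PCs: A@1 B@0
Step 2: thread A executes A2 (x = x * -1). Shared: x=0. PCs: A@2 B@0
Step 3: thread B executes B1 (x = 0). Shared: x=0. PCs: A@2 B@1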